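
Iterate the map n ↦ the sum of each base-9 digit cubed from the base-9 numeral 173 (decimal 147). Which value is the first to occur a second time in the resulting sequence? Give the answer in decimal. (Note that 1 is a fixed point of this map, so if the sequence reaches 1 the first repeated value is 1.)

147 = (1,7,3)_9 → 1³ + 7³ + 3³ = 1 + 343 + 27 = 371
371 = (4,5,2)_9 → 4³ + 5³ + 2³ = 64 + 125 + 8 = 197
197 = (2,3,8)_9 → 2³ + 3³ + 8³ = 8 + 27 + 512 = 547
547 = (6,6,7)_9 → 6³ + 6³ + 7³ = 216 + 216 + 343 = 775
775 = (1,0,5,1)_9 → 1³ + 0³ + 5³ + 1³ = 1 + 0 + 125 + 1 = 127
127 = (1,5,1)_9 → 1³ + 5³ + 1³ = 1 + 125 + 1 = 127  — 127 already appeared earlier.

127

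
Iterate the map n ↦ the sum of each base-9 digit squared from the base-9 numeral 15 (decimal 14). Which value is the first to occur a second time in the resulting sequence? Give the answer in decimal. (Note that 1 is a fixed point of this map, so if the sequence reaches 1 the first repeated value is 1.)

68

14 = (1,5)_9 → 26
26 = (2,8)_9 → 68
68 = (7,5)_9 → 74
74 = (8,2)_9 → 68  — 68 already appeared earlier.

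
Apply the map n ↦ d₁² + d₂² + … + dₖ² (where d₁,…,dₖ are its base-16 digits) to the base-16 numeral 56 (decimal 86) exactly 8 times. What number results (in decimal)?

208

86 = (5,6)_16 → 5² + 6² = 25 + 36 = 61
61 = (3,13)_16 → 3² + 13² = 9 + 169 = 178
178 = (11,2)_16 → 11² + 2² = 121 + 4 = 125
125 = (7,13)_16 → 7² + 13² = 49 + 169 = 218
218 = (13,10)_16 → 13² + 10² = 169 + 100 = 269
269 = (1,0,13)_16 → 1² + 0² + 13² = 1 + 0 + 169 = 170
170 = (10,10)_16 → 10² + 10² = 100 + 100 = 200
200 = (12,8)_16 → 12² + 8² = 144 + 64 = 208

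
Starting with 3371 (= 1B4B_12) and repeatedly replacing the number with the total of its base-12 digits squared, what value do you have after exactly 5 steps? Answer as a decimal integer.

3371 = (1,11,4,11)_12 → 1² + 11² + 4² + 11² = 1 + 121 + 16 + 121 = 259
259 = (1,9,7)_12 → 1² + 9² + 7² = 1 + 81 + 49 = 131
131 = (10,11)_12 → 10² + 11² = 100 + 121 = 221
221 = (1,6,5)_12 → 1² + 6² + 5² = 1 + 36 + 25 = 62
62 = (5,2)_12 → 5² + 2² = 25 + 4 = 29

29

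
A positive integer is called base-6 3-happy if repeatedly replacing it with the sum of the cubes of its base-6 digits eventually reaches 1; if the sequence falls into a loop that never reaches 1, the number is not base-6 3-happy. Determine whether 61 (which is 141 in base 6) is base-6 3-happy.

61 = (1,4,1)_6 → 1³ + 4³ + 1³ = 1 + 64 + 1 = 66
66 = (1,5,0)_6 → 1³ + 5³ + 0³ = 1 + 125 + 0 = 126
126 = (3,3,0)_6 → 3³ + 3³ + 0³ = 27 + 27 + 0 = 54
54 = (1,3,0)_6 → 1³ + 3³ + 0³ = 1 + 27 + 0 = 28
28 = (4,4)_6 → 4³ + 4³ = 64 + 64 = 128
128 = (3,3,2)_6 → 3³ + 3³ + 2³ = 27 + 27 + 8 = 62
62 = (1,4,2)_6 → 1³ + 4³ + 2³ = 1 + 64 + 8 = 73
73 = (2,0,1)_6 → 2³ + 0³ + 1³ = 8 + 0 + 1 = 9
9 = (1,3)_6 → 1³ + 3³ = 1 + 27 = 28  — 28 already seen; the sequence cycles without reaching 1.

not base-6 3-happy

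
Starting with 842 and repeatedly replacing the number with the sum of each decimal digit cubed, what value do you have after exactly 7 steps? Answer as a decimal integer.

842 → 8³ + 4³ + 2³ = 512 + 64 + 8 = 584
584 → 5³ + 8³ + 4³ = 125 + 512 + 64 = 701
701 → 7³ + 0³ + 1³ = 343 + 0 + 1 = 344
344 → 3³ + 4³ + 4³ = 27 + 64 + 64 = 155
155 → 1³ + 5³ + 5³ = 1 + 125 + 125 = 251
251 → 2³ + 5³ + 1³ = 8 + 125 + 1 = 134
134 → 1³ + 3³ + 4³ = 1 + 27 + 64 = 92

92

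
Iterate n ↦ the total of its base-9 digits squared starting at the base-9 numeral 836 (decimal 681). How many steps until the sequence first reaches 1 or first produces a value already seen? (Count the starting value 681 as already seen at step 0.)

8

681 = (8,3,6)_9 → 109
109 = (1,3,1)_9 → 11
11 = (1,2)_9 → 5
5 = (5)_9 → 25
25 = (2,7)_9 → 53
53 = (5,8)_9 → 89
89 = (1,0,8)_9 → 65
65 = (7,2)_9 → 53  — 53 repeats.
That took 8 steps.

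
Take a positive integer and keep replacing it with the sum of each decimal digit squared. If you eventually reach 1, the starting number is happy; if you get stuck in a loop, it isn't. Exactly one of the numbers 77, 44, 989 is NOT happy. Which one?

77: 77 → 98 → 145 → 42 → 20 → 4 → 16 → 37 → 58 → 89 → 145  — repeats 145 (not happy)
44: 44 → 32 → 13 → 10 → 1  — reaches 1 (happy)
989: 989 → 226 → 44 → 32 → 13 → 10 → 1  — reaches 1 (happy)

77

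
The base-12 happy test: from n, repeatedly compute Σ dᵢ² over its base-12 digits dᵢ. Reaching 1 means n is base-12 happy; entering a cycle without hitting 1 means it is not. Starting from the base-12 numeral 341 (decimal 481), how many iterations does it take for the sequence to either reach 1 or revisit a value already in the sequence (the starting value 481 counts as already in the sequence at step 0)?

11

481 = (3,4,1)_12 → 3² + 4² + 1² = 26
26 = (2,2)_12 → 2² + 2² = 8
8 = (8)_12 → 8² = 64
64 = (5,4)_12 → 5² + 4² = 41
41 = (3,5)_12 → 3² + 5² = 34
34 = (2,10)_12 → 2² + 10² = 104
104 = (8,8)_12 → 8² + 8² = 128
128 = (10,8)_12 → 10² + 8² = 164
164 = (1,1,8)_12 → 1² + 1² + 8² = 66
66 = (5,6)_12 → 5² + 6² = 61
61 = (5,1)_12 → 5² + 1² = 26  — 26 repeats.
That took 11 steps.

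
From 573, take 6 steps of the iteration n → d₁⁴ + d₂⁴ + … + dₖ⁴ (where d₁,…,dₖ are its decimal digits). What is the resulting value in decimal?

573 → 5⁴ + 7⁴ + 3⁴ = 625 + 2401 + 81 = 3107
3107 → 3⁴ + 1⁴ + 0⁴ + 7⁴ = 81 + 1 + 0 + 2401 = 2483
2483 → 2⁴ + 4⁴ + 8⁴ + 3⁴ = 16 + 256 + 4096 + 81 = 4449
4449 → 4⁴ + 4⁴ + 4⁴ + 9⁴ = 256 + 256 + 256 + 6561 = 7329
7329 → 7⁴ + 3⁴ + 2⁴ + 9⁴ = 2401 + 81 + 16 + 6561 = 9059
9059 → 9⁴ + 0⁴ + 5⁴ + 9⁴ = 6561 + 0 + 625 + 6561 = 13747

13747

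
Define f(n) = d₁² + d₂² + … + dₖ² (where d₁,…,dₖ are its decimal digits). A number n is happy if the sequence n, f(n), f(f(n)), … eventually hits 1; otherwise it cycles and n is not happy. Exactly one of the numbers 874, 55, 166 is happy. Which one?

874: 874 → 129 → 86 → 100 → 1  — reaches 1 (happy)
55: 55 → 50 → 25 → 29 → 85 → 89 → 145 → 42 → 20 → 4 → 16 → 37 → 58 → 89  — repeats 89 (not happy)
166: 166 → 73 → 58 → 89 → 145 → 42 → 20 → 4 → 16 → 37 → 58  — repeats 58 (not happy)

874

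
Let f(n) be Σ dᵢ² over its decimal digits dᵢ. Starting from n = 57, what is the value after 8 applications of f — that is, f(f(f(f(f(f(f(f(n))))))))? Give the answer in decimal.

57 → 74
74 → 65
65 → 61
61 → 37
37 → 58
58 → 89
89 → 145
145 → 42

42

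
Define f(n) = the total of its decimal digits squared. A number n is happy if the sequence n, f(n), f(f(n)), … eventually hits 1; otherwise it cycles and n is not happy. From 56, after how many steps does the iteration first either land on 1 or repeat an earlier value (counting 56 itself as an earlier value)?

56 → 61
61 → 37
37 → 58
58 → 89
89 → 145
145 → 42
42 → 20
20 → 4
4 → 16
16 → 37  — 37 repeats.
That took 10 steps.

10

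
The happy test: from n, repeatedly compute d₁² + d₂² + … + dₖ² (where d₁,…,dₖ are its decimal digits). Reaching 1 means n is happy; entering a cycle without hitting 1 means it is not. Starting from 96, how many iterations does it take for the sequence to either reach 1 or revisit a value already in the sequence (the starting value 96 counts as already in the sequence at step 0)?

13

96 → 9² + 6² = 81 + 36 = 117
117 → 1² + 1² + 7² = 1 + 1 + 49 = 51
51 → 5² + 1² = 25 + 1 = 26
26 → 2² + 6² = 4 + 36 = 40
40 → 4² + 0² = 16 + 0 = 16
16 → 1² + 6² = 1 + 36 = 37
37 → 3² + 7² = 9 + 49 = 58
58 → 5² + 8² = 25 + 64 = 89
89 → 8² + 9² = 64 + 81 = 145
145 → 1² + 4² + 5² = 1 + 16 + 25 = 42
42 → 4² + 2² = 16 + 4 = 20
20 → 2² + 0² = 4 + 0 = 4
4 → 4² = 16  — 16 repeats.
That took 13 steps.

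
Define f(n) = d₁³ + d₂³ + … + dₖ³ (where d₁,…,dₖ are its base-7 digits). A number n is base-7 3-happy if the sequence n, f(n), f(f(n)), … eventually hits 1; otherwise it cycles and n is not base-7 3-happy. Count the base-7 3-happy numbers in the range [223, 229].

223: 223 → 307 → 433 → 343 → 1  (reaches 1)
224: 224 → 128 → 80 → 92 → 218 → 92  (repeats 92)
225: 225 → 129 → 99 → 9 → 9  (repeats 9)
226: 226 → 136 → 160 → 244 → 496 → 244  (repeats 244)
227: 227 → 155 → 29 → 65 → 17 → 35 → 125 → 251 → 341 → 557 → 137 → 197 → 65  (repeats 65)
228: 228 → 192 → 270 → 216 → 288 → 342 → 648 → 282 → 258 → 342  (repeats 342)
229: 229 → 253 → 127 → 73 → 55 → 217 → 91 → 217  (repeats 217)
base-7 3-happy: 223

1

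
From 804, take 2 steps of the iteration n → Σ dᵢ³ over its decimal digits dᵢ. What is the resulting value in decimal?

804 → 8³ + 0³ + 4³ = 576
576 → 5³ + 7³ + 6³ = 684

684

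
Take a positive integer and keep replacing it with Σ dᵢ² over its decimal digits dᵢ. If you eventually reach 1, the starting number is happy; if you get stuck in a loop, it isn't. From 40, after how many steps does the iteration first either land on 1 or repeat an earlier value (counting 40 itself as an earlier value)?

40 → 4² + 0² = 16 + 0 = 16
16 → 1² + 6² = 1 + 36 = 37
37 → 3² + 7² = 9 + 49 = 58
58 → 5² + 8² = 25 + 64 = 89
89 → 8² + 9² = 64 + 81 = 145
145 → 1² + 4² + 5² = 1 + 16 + 25 = 42
42 → 4² + 2² = 16 + 4 = 20
20 → 2² + 0² = 4 + 0 = 4
4 → 4² = 16  — 16 repeats.
That took 9 steps.

9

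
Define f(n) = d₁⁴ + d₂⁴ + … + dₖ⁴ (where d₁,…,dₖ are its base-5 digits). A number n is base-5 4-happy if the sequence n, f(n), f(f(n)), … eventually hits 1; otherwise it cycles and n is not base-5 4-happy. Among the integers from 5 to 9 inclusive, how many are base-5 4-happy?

1

5: 5 → 1  (reaches 1)
6: 6 → 2 → 16 → 82 → 98 → 418 → 244 → 594 → 674 → 514 → 528 → 338 → 194 → 354 → 528  (repeats 528)
7: 7 → 17 → 97 → 353 → 353  (repeats 353)
8: 8 → 82 → 98 → 418 → 244 → 594 → 674 → 514 → 528 → 338 → 194 → 354 → 528  (repeats 528)
9: 9 → 257 → 33 → 83 → 163 → 99 → 593 → 499 → 849 → 595 → 593  (repeats 593)
base-5 4-happy: 5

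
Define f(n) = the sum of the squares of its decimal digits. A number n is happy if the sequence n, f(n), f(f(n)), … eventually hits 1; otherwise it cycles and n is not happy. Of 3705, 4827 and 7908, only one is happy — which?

4827

3705: 3705 → 83 → 73 → 58 → 89 → 145 → 42 → 20 → 4 → 16 → 37 → 58  — repeats 58 (not happy)
4827: 4827 → 133 → 19 → 82 → 68 → 100 → 1  — reaches 1 (happy)
7908: 7908 → 194 → 98 → 145 → 42 → 20 → 4 → 16 → 37 → 58 → 89 → 145  — repeats 145 (not happy)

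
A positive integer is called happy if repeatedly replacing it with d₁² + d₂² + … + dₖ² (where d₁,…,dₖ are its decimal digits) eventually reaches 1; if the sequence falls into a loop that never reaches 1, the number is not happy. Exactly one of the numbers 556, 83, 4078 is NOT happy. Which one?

83

556: 556 → 86 → 100 → 1  — reaches 1 (happy)
83: 83 → 73 → 58 → 89 → 145 → 42 → 20 → 4 → 16 → 37 → 58  — repeats 58 (not happy)
4078: 4078 → 129 → 86 → 100 → 1  — reaches 1 (happy)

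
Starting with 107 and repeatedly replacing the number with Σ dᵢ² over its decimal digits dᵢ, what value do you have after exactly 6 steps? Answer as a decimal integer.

107 → 1² + 0² + 7² = 50
50 → 5² + 0² = 25
25 → 2² + 5² = 29
29 → 2² + 9² = 85
85 → 8² + 5² = 89
89 → 8² + 9² = 145

145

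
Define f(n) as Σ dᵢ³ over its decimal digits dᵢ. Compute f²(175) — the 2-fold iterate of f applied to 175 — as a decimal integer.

1009

175 → 469
469 → 1009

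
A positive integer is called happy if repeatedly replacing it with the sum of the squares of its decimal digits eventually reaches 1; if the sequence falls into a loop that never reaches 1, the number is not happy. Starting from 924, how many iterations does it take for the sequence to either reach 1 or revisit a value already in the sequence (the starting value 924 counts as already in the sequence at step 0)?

11

924 → 9² + 2² + 4² = 81 + 4 + 16 = 101
101 → 1² + 0² + 1² = 1 + 0 + 1 = 2
2 → 2² = 4
4 → 4² = 16
16 → 1² + 6² = 1 + 36 = 37
37 → 3² + 7² = 9 + 49 = 58
58 → 5² + 8² = 25 + 64 = 89
89 → 8² + 9² = 64 + 81 = 145
145 → 1² + 4² + 5² = 1 + 16 + 25 = 42
42 → 4² + 2² = 16 + 4 = 20
20 → 2² + 0² = 4 + 0 = 4  — 4 repeats.
That took 11 steps.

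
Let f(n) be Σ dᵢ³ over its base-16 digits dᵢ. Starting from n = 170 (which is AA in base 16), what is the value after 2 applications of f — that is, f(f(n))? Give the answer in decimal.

2540

170 = (10,10)_16 → 10³ + 10³ = 2000
2000 = (7,13,0)_16 → 7³ + 13³ + 0³ = 2540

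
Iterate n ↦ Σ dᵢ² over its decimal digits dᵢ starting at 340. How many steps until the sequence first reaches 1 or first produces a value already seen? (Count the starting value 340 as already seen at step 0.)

12

340 → 3² + 4² + 0² = 25
25 → 2² + 5² = 29
29 → 2² + 9² = 85
85 → 8² + 5² = 89
89 → 8² + 9² = 145
145 → 1² + 4² + 5² = 42
42 → 4² + 2² = 20
20 → 2² + 0² = 4
4 → 4² = 16
16 → 1² + 6² = 37
37 → 3² + 7² = 58
58 → 5² + 8² = 89  — 89 repeats.
That took 12 steps.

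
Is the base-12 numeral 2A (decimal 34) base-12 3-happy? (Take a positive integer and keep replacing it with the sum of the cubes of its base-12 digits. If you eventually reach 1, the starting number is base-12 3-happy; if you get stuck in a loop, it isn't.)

not base-12 3-happy

34 = (2,10)_12 → 2³ + 10³ = 1008
1008 = (7,0,0)_12 → 7³ + 0³ + 0³ = 343
343 = (2,4,7)_12 → 2³ + 4³ + 7³ = 415
415 = (2,10,7)_12 → 2³ + 10³ + 7³ = 1351
1351 = (9,4,7)_12 → 9³ + 4³ + 7³ = 1136
1136 = (7,10,8)_12 → 7³ + 10³ + 8³ = 1855
1855 = (1,0,10,7)_12 → 1³ + 0³ + 10³ + 7³ = 1344
1344 = (9,4,0)_12 → 9³ + 4³ + 0³ = 793
793 = (5,6,1)_12 → 5³ + 6³ + 1³ = 342
342 = (2,4,6)_12 → 2³ + 4³ + 6³ = 288
288 = (2,0,0)_12 → 2³ + 0³ + 0³ = 8
8 = (8)_12 → 8³ = 512
512 = (3,6,8)_12 → 3³ + 6³ + 8³ = 755
755 = (5,2,11)_12 → 5³ + 2³ + 11³ = 1464
1464 = (10,2,0)_12 → 10³ + 2³ + 0³ = 1008  — 1008 already seen; the sequence cycles without reaching 1.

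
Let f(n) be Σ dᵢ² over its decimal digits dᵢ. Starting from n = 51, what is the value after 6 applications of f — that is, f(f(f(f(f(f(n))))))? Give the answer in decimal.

89

51 → 26
26 → 40
40 → 16
16 → 37
37 → 58
58 → 89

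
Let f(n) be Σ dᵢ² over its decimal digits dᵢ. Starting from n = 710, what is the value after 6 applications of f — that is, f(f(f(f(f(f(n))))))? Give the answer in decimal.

145

710 → 50
50 → 25
25 → 29
29 → 85
85 → 89
89 → 145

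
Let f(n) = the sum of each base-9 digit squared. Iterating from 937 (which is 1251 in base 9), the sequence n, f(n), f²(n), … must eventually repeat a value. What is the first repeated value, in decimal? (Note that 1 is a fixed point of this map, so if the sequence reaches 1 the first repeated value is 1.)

937 = (1,2,5,1)_9 → 1² + 2² + 5² + 1² = 1 + 4 + 25 + 1 = 31
31 = (3,4)_9 → 3² + 4² = 9 + 16 = 25
25 = (2,7)_9 → 2² + 7² = 4 + 49 = 53
53 = (5,8)_9 → 5² + 8² = 25 + 64 = 89
89 = (1,0,8)_9 → 1² + 0² + 8² = 1 + 0 + 64 = 65
65 = (7,2)_9 → 7² + 2² = 49 + 4 = 53  — 53 already appeared earlier.

53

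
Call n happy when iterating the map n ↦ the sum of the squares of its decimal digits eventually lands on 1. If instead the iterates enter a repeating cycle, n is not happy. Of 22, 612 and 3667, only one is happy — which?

3667

22: 22 → 8 → 64 → 52 → 29 → 85 → 89 → 145 → 42 → 20 → 4 → 16 → 37 → 58 → 89  — repeats 89 (not happy)
612: 612 → 41 → 17 → 50 → 25 → 29 → 85 → 89 → 145 → 42 → 20 → 4 → 16 → 37 → 58 → 89  — repeats 89 (not happy)
3667: 3667 → 130 → 10 → 1  — reaches 1 (happy)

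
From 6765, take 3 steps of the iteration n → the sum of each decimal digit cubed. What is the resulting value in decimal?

6765 → 900
900 → 729
729 → 1080

1080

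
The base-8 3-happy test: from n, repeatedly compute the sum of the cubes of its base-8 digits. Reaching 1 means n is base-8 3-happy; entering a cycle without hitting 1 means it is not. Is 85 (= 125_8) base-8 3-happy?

not base-8 3-happy

85 = (1,2,5)_8 → 1³ + 2³ + 5³ = 1 + 8 + 125 = 134
134 = (2,0,6)_8 → 2³ + 0³ + 6³ = 8 + 0 + 216 = 224
224 = (3,4,0)_8 → 3³ + 4³ + 0³ = 27 + 64 + 0 = 91
91 = (1,3,3)_8 → 1³ + 3³ + 3³ = 1 + 27 + 27 = 55
55 = (6,7)_8 → 6³ + 7³ = 216 + 343 = 559
559 = (1,0,5,7)_8 → 1³ + 0³ + 5³ + 7³ = 1 + 0 + 125 + 343 = 469
469 = (7,2,5)_8 → 7³ + 2³ + 5³ = 343 + 8 + 125 = 476
476 = (7,3,4)_8 → 7³ + 3³ + 4³ = 343 + 27 + 64 = 434
434 = (6,6,2)_8 → 6³ + 6³ + 2³ = 216 + 216 + 8 = 440
440 = (6,7,0)_8 → 6³ + 7³ + 0³ = 216 + 343 + 0 = 559  — 559 already seen; the sequence cycles without reaching 1.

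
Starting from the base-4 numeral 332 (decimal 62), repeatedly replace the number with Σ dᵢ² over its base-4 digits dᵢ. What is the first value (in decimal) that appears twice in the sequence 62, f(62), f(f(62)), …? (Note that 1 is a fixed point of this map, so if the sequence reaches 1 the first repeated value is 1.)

62 = (3,3,2)_4 → 3² + 3² + 2² = 9 + 9 + 4 = 22
22 = (1,1,2)_4 → 1² + 1² + 2² = 1 + 1 + 4 = 6
6 = (1,2)_4 → 1² + 2² = 1 + 4 = 5
5 = (1,1)_4 → 1² + 1² = 1 + 1 = 2
2 = (2)_4 → 2² = 4
4 = (1,0)_4 → 1² + 0² = 1 + 0 = 1  — reached the fixed point 1.
1 → 1, so 1 is the first repeated value.

1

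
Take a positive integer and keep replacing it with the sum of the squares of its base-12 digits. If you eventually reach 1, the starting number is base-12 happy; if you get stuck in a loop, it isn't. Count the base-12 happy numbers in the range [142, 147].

142: 142 → 221 → 62 → 29 → 29  (repeats 29)
143: 143 → 242 → 69 → 106 → 164 → 66 → 61 → 26 → 8 → 64 → 41 → 34 → 104 → 128 → 164  (repeats 164)
144: 144 → 1  (reaches 1)
145: 145 → 2 → 4 → 16 → 17 → 26 → 8 → 64 → 41 → 34 → 104 → 128 → 164 → 66 → 61 → 26  (repeats 26)
146: 146 → 5 → 25 → 5  (repeats 5)
147: 147 → 10 → 100 → 80 → 100  (repeats 100)
base-12 happy: 144

1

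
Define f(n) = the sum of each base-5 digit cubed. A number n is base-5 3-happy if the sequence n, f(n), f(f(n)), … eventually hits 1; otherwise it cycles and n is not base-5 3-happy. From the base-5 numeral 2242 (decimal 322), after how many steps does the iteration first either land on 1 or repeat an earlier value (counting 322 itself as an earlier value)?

6

322 = (2,2,4,2)_5 → 2³ + 2³ + 4³ + 2³ = 8 + 8 + 64 + 8 = 88
88 = (3,2,3)_5 → 3³ + 2³ + 3³ = 27 + 8 + 27 = 62
62 = (2,2,2)_5 → 2³ + 2³ + 2³ = 8 + 8 + 8 = 24
24 = (4,4)_5 → 4³ + 4³ = 64 + 64 = 128
128 = (1,0,0,3)_5 → 1³ + 0³ + 0³ + 3³ = 1 + 0 + 0 + 27 = 28
28 = (1,0,3)_5 → 1³ + 0³ + 3³ = 1 + 0 + 27 = 28  — 28 repeats.
That took 6 steps.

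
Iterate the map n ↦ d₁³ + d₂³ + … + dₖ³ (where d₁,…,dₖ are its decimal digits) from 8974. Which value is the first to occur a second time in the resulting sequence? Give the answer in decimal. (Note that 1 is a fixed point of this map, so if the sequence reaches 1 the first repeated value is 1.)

8974 → 8³ + 9³ + 7³ + 4³ = 1648
1648 → 1³ + 6³ + 4³ + 8³ = 793
793 → 7³ + 9³ + 3³ = 1099
1099 → 1³ + 0³ + 9³ + 9³ = 1459
1459 → 1³ + 4³ + 5³ + 9³ = 919
919 → 9³ + 1³ + 9³ = 1459  — 1459 already appeared earlier.

1459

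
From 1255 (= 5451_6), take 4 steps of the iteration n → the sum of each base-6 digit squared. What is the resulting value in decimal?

17

1255 = (5,4,5,1)_6 → 5² + 4² + 5² + 1² = 25 + 16 + 25 + 1 = 67
67 = (1,5,1)_6 → 1² + 5² + 1² = 1 + 25 + 1 = 27
27 = (4,3)_6 → 4² + 3² = 16 + 9 = 25
25 = (4,1)_6 → 4² + 1² = 16 + 1 = 17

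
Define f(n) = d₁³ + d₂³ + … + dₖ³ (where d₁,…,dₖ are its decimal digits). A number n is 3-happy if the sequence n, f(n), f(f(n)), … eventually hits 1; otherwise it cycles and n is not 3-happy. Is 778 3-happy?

778 → 7³ + 7³ + 8³ = 343 + 343 + 512 = 1198
1198 → 1³ + 1³ + 9³ + 8³ = 1 + 1 + 729 + 512 = 1243
1243 → 1³ + 2³ + 4³ + 3³ = 1 + 8 + 64 + 27 = 100
100 → 1³ + 0³ + 0³ = 1 + 0 + 0 = 1  — reached 1.

3-happy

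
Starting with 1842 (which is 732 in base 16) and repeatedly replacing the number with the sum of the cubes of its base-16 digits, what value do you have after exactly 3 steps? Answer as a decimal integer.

189

1842 = (7,3,2)_16 → 378
378 = (1,7,10)_16 → 1344
1344 = (5,4,0)_16 → 189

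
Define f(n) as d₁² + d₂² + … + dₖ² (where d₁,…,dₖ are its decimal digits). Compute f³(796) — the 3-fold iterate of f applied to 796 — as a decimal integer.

58

796 → 166
166 → 73
73 → 58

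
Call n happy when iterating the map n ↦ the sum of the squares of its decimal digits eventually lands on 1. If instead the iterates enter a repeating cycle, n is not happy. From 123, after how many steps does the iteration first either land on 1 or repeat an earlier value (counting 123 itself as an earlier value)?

15

123 → 14
14 → 17
17 → 50
50 → 25
25 → 29
29 → 85
85 → 89
89 → 145
145 → 42
42 → 20
20 → 4
4 → 16
16 → 37
37 → 58
58 → 89  — 89 repeats.
That took 15 steps.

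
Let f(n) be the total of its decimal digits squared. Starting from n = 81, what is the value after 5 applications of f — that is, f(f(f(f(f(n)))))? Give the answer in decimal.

89

81 → 8² + 1² = 65
65 → 6² + 5² = 61
61 → 6² + 1² = 37
37 → 3² + 7² = 58
58 → 5² + 8² = 89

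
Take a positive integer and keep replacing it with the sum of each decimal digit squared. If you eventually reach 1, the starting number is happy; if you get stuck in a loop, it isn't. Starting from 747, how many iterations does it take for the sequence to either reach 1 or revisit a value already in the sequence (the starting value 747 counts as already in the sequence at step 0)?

13

747 → 7² + 4² + 7² = 114
114 → 1² + 1² + 4² = 18
18 → 1² + 8² = 65
65 → 6² + 5² = 61
61 → 6² + 1² = 37
37 → 3² + 7² = 58
58 → 5² + 8² = 89
89 → 8² + 9² = 145
145 → 1² + 4² + 5² = 42
42 → 4² + 2² = 20
20 → 2² + 0² = 4
4 → 4² = 16
16 → 1² + 6² = 37  — 37 repeats.
That took 13 steps.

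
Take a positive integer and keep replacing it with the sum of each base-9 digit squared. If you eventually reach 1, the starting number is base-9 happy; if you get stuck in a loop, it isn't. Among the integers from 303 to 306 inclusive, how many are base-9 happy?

1

303: 303 → 81 → 1  (reaches 1)
304: 304 → 94 → 18 → 4 → 16 → 50 → 50  (repeats 50)
305: 305 → 109 → 11 → 5 → 25 → 53 → 89 → 65 → 53  (repeats 53)
306: 306 → 58 → 52 → 74 → 68 → 74  (repeats 74)
base-9 happy: 303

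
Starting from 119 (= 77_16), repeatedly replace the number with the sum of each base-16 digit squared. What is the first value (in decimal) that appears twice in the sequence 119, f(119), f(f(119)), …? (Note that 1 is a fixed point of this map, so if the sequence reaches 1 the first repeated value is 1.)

1

119 = (7,7)_16 → 7² + 7² = 98
98 = (6,2)_16 → 6² + 2² = 40
40 = (2,8)_16 → 2² + 8² = 68
68 = (4,4)_16 → 4² + 4² = 32
32 = (2,0)_16 → 2² + 0² = 4
4 = (4)_16 → 4² = 16
16 = (1,0)_16 → 1² + 0² = 1  — reached the fixed point 1.
1 → 1, so 1 is the first repeated value.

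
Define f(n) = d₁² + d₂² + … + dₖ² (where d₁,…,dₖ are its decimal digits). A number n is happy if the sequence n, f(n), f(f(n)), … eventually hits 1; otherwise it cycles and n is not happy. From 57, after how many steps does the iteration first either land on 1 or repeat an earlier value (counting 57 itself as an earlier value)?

57 → 5² + 7² = 74
74 → 7² + 4² = 65
65 → 6² + 5² = 61
61 → 6² + 1² = 37
37 → 3² + 7² = 58
58 → 5² + 8² = 89
89 → 8² + 9² = 145
145 → 1² + 4² + 5² = 42
42 → 4² + 2² = 20
20 → 2² + 0² = 4
4 → 4² = 16
16 → 1² + 6² = 37  — 37 repeats.
That took 12 steps.

12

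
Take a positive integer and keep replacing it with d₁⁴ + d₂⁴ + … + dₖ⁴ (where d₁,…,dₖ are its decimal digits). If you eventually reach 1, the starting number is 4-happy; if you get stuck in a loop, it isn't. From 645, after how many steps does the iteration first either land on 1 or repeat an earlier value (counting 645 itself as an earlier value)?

645 → 6⁴ + 4⁴ + 5⁴ = 1296 + 256 + 625 = 2177
2177 → 2⁴ + 1⁴ + 7⁴ + 7⁴ = 16 + 1 + 2401 + 2401 = 4819
4819 → 4⁴ + 8⁴ + 1⁴ + 9⁴ = 256 + 4096 + 1 + 6561 = 10914
10914 → 1⁴ + 0⁴ + 9⁴ + 1⁴ + 4⁴ = 1 + 0 + 6561 + 1 + 256 = 6819
6819 → 6⁴ + 8⁴ + 1⁴ + 9⁴ = 1296 + 4096 + 1 + 6561 = 11954
11954 → 1⁴ + 1⁴ + 9⁴ + 5⁴ + 4⁴ = 1 + 1 + 6561 + 625 + 256 = 7444
7444 → 7⁴ + 4⁴ + 4⁴ + 4⁴ = 2401 + 256 + 256 + 256 = 3169
3169 → 3⁴ + 1⁴ + 6⁴ + 9⁴ = 81 + 1 + 1296 + 6561 = 7939
7939 → 7⁴ + 9⁴ + 3⁴ + 9⁴ = 2401 + 6561 + 81 + 6561 = 15604
15604 → 1⁴ + 5⁴ + 6⁴ + 0⁴ + 4⁴ = 1 + 625 + 1296 + 0 + 256 = 2178
2178 → 2⁴ + 1⁴ + 7⁴ + 8⁴ = 16 + 1 + 2401 + 4096 = 6514
6514 → 6⁴ + 5⁴ + 1⁴ + 4⁴ = 1296 + 625 + 1 + 256 = 2178  — 2178 repeats.
That took 12 steps.

12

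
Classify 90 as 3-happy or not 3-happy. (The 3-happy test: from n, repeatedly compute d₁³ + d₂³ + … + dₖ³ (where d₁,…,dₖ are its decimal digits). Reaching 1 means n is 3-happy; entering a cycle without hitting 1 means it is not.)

90 → 9³ + 0³ = 729
729 → 7³ + 2³ + 9³ = 1080
1080 → 1³ + 0³ + 8³ + 0³ = 513
513 → 5³ + 1³ + 3³ = 153
153 → 1³ + 5³ + 3³ = 153  — 153 already seen; the sequence cycles without reaching 1.

not 3-happy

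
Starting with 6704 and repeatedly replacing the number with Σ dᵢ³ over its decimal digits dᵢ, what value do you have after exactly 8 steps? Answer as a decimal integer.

371

6704 → 6³ + 7³ + 0³ + 4³ = 623
623 → 6³ + 2³ + 3³ = 251
251 → 2³ + 5³ + 1³ = 134
134 → 1³ + 3³ + 4³ = 92
92 → 9³ + 2³ = 737
737 → 7³ + 3³ + 7³ = 713
713 → 7³ + 1³ + 3³ = 371
371 → 3³ + 7³ + 1³ = 371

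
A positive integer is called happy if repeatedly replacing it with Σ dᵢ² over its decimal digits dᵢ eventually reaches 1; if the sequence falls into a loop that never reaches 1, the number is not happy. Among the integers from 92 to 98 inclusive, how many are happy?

92: 92 → 85 → 89 → 145 → 42 → 20 → 4 → 16 → 37 → 58 → 89  — not happy
93: 93 → 90 → 81 → 65 → 61 → 37 → 58 → 89 → 145 → 42 → 20 → 4 → 16 → 37  — not happy
94: 94 → 97 → 130 → 10 → 1  — happy
95: 95 → 106 → 37 → 58 → 89 → 145 → 42 → 20 → 4 → 16 → 37  — not happy
96: 96 → 117 → 51 → 26 → 40 → 16 → 37 → 58 → 89 → 145 → 42 → 20 → 4 → 16  — not happy
97: 97 → 130 → 10 → 1  — happy
98: 98 → 145 → 42 → 20 → 4 → 16 → 37 → 58 → 89 → 145  — not happy
happy: 94, 97

2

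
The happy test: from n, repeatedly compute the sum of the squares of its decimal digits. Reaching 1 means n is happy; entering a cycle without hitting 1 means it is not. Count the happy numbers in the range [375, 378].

375: 375 → 83 → 73 → 58 → 89 → 145 → 42 → 20 → 4 → 16 → 37 → 58  (repeats 58)
376: 376 → 94 → 97 → 130 → 10 → 1  (reaches 1)
377: 377 → 107 → 50 → 25 → 29 → 85 → 89 → 145 → 42 → 20 → 4 → 16 → 37 → 58 → 89  (repeats 89)
378: 378 → 122 → 9 → 81 → 65 → 61 → 37 → 58 → 89 → 145 → 42 → 20 → 4 → 16 → 37  (repeats 37)
happy: 376

1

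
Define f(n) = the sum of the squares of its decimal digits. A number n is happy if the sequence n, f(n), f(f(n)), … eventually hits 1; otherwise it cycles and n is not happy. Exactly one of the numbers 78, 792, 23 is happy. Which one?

78: 78 → 113 → 11 → 2 → 4 → 16 → 37 → 58 → 89 → 145 → 42 → 20 → 4  — repeats 4 (not happy)
792: 792 → 134 → 26 → 40 → 16 → 37 → 58 → 89 → 145 → 42 → 20 → 4 → 16  — repeats 16 (not happy)
23: 23 → 13 → 10 → 1  — reaches 1 (happy)

23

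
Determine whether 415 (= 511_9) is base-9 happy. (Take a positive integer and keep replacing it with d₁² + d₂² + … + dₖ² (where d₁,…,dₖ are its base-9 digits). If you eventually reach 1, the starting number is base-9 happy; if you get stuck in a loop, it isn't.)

base-9 happy

415 = (5,1,1)_9 → 27
27 = (3,0)_9 → 9
9 = (1,0)_9 → 1  — reached 1.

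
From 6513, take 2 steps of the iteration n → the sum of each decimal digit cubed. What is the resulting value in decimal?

972

6513 → 6³ + 5³ + 1³ + 3³ = 216 + 125 + 1 + 27 = 369
369 → 3³ + 6³ + 9³ = 27 + 216 + 729 = 972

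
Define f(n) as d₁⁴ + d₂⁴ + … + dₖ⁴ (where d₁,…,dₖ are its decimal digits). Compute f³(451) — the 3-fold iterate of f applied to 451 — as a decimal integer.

8208

451 → 882
882 → 8208
8208 → 8208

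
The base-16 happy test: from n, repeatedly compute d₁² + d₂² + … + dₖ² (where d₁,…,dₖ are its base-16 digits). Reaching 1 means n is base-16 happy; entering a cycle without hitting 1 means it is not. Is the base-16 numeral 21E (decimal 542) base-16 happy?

542 = (2,1,14)_16 → 2² + 1² + 14² = 201
201 = (12,9)_16 → 12² + 9² = 225
225 = (14,1)_16 → 14² + 1² = 197
197 = (12,5)_16 → 12² + 5² = 169
169 = (10,9)_16 → 10² + 9² = 181
181 = (11,5)_16 → 11² + 5² = 146
146 = (9,2)_16 → 9² + 2² = 85
85 = (5,5)_16 → 5² + 5² = 50
50 = (3,2)_16 → 3² + 2² = 13
13 = (13)_16 → 13² = 169  — 169 already seen; the sequence cycles without reaching 1.

not base-16 happy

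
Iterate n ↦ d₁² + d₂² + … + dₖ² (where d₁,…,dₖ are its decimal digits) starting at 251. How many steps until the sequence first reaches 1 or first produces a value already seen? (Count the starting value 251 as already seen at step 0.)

14

251 → 30
30 → 9
9 → 81
81 → 65
65 → 61
61 → 37
37 → 58
58 → 89
89 → 145
145 → 42
42 → 20
20 → 4
4 → 16
16 → 37  — 37 repeats.
That took 14 steps.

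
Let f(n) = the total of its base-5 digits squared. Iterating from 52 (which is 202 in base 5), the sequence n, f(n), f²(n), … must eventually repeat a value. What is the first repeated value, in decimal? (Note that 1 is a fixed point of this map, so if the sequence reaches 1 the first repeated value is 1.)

52 = (2,0,2)_5 → 2² + 0² + 2² = 8
8 = (1,3)_5 → 1² + 3² = 10
10 = (2,0)_5 → 2² + 0² = 4
4 = (4)_5 → 4² = 16
16 = (3,1)_5 → 3² + 1² = 10  — 10 already appeared earlier.

10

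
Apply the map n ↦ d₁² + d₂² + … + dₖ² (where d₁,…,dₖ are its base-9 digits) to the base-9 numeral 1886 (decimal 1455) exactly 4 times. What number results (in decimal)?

65

1455 = (1,8,8,6)_9 → 1² + 8² + 8² + 6² = 165
165 = (2,0,3)_9 → 2² + 0² + 3² = 13
13 = (1,4)_9 → 1² + 4² = 17
17 = (1,8)_9 → 1² + 8² = 65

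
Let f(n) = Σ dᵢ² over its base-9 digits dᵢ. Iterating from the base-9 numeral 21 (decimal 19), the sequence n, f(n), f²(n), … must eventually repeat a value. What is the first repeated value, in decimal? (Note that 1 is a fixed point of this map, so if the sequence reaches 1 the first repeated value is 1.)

53

19 = (2,1)_9 → 2² + 1² = 4 + 1 = 5
5 = (5)_9 → 5² = 25
25 = (2,7)_9 → 2² + 7² = 4 + 49 = 53
53 = (5,8)_9 → 5² + 8² = 25 + 64 = 89
89 = (1,0,8)_9 → 1² + 0² + 8² = 1 + 0 + 64 = 65
65 = (7,2)_9 → 7² + 2² = 49 + 4 = 53  — 53 already appeared earlier.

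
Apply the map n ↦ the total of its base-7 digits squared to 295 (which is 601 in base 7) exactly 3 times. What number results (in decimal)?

295 = (6,0,1)_7 → 37
37 = (5,2)_7 → 29
29 = (4,1)_7 → 17

17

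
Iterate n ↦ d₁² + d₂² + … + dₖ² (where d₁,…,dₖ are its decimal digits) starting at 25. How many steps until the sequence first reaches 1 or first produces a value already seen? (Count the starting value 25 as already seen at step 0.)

25 → 2² + 5² = 4 + 25 = 29
29 → 2² + 9² = 4 + 81 = 85
85 → 8² + 5² = 64 + 25 = 89
89 → 8² + 9² = 64 + 81 = 145
145 → 1² + 4² + 5² = 1 + 16 + 25 = 42
42 → 4² + 2² = 16 + 4 = 20
20 → 2² + 0² = 4 + 0 = 4
4 → 4² = 16
16 → 1² + 6² = 1 + 36 = 37
37 → 3² + 7² = 9 + 49 = 58
58 → 5² + 8² = 25 + 64 = 89  — 89 repeats.
That took 11 steps.

11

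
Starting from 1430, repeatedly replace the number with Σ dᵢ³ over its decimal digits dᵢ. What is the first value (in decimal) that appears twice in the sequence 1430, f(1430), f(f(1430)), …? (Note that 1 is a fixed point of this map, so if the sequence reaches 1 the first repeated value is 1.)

1430 → 1³ + 4³ + 3³ + 0³ = 92
92 → 9³ + 2³ = 737
737 → 7³ + 3³ + 7³ = 713
713 → 7³ + 1³ + 3³ = 371
371 → 3³ + 7³ + 1³ = 371  — 371 already appeared earlier.

371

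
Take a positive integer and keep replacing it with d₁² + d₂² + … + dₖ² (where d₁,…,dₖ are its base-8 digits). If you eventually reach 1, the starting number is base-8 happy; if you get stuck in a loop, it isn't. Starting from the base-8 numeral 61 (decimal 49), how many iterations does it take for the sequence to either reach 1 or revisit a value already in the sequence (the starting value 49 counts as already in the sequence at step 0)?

49 = (6,1)_8 → 6² + 1² = 37
37 = (4,5)_8 → 4² + 5² = 41
41 = (5,1)_8 → 5² + 1² = 26
26 = (3,2)_8 → 3² + 2² = 13
13 = (1,5)_8 → 1² + 5² = 26  — 26 repeats.
That took 5 steps.

5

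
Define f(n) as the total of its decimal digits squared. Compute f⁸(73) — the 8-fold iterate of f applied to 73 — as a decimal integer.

37

73 → 7² + 3² = 58
58 → 5² + 8² = 89
89 → 8² + 9² = 145
145 → 1² + 4² + 5² = 42
42 → 4² + 2² = 20
20 → 2² + 0² = 4
4 → 4² = 16
16 → 1² + 6² = 37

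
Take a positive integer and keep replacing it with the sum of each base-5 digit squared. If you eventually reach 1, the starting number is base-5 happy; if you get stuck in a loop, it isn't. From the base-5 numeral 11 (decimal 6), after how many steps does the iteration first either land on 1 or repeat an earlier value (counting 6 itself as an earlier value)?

5

6 = (1,1)_5 → 1² + 1² = 2
2 = (2)_5 → 2² = 4
4 = (4)_5 → 4² = 16
16 = (3,1)_5 → 3² + 1² = 10
10 = (2,0)_5 → 2² + 0² = 4  — 4 repeats.
That took 5 steps.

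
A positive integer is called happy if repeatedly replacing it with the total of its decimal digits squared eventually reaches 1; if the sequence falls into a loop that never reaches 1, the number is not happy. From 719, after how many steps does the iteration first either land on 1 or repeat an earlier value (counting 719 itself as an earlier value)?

719 → 7² + 1² + 9² = 131
131 → 1² + 3² + 1² = 11
11 → 1² + 1² = 2
2 → 2² = 4
4 → 4² = 16
16 → 1² + 6² = 37
37 → 3² + 7² = 58
58 → 5² + 8² = 89
89 → 8² + 9² = 145
145 → 1² + 4² + 5² = 42
42 → 4² + 2² = 20
20 → 2² + 0² = 4  — 4 repeats.
That took 12 steps.

12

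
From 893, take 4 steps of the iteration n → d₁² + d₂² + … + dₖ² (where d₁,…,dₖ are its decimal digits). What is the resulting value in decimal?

893 → 8² + 9² + 3² = 154
154 → 1² + 5² + 4² = 42
42 → 4² + 2² = 20
20 → 2² + 0² = 4

4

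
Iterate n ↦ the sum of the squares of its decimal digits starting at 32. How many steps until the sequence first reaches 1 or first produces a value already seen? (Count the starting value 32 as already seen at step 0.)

3

32 → 3² + 2² = 13
13 → 1² + 3² = 10
10 → 1² + 0² = 1  — reached 1.
That took 3 steps.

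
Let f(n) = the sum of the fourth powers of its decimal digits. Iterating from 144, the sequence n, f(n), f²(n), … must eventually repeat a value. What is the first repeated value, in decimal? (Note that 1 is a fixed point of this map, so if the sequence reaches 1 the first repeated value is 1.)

13139

144 → 1⁴ + 4⁴ + 4⁴ = 1 + 256 + 256 = 513
513 → 5⁴ + 1⁴ + 3⁴ = 625 + 1 + 81 = 707
707 → 7⁴ + 0⁴ + 7⁴ = 2401 + 0 + 2401 = 4802
4802 → 4⁴ + 8⁴ + 0⁴ + 2⁴ = 256 + 4096 + 0 + 16 = 4368
4368 → 4⁴ + 3⁴ + 6⁴ + 8⁴ = 256 + 81 + 1296 + 4096 = 5729
5729 → 5⁴ + 7⁴ + 2⁴ + 9⁴ = 625 + 2401 + 16 + 6561 = 9603
9603 → 9⁴ + 6⁴ + 0⁴ + 3⁴ = 6561 + 1296 + 0 + 81 = 7938
7938 → 7⁴ + 9⁴ + 3⁴ + 8⁴ = 2401 + 6561 + 81 + 4096 = 13139
13139 → 1⁴ + 3⁴ + 1⁴ + 3⁴ + 9⁴ = 1 + 81 + 1 + 81 + 6561 = 6725
6725 → 6⁴ + 7⁴ + 2⁴ + 5⁴ = 1296 + 2401 + 16 + 625 = 4338
4338 → 4⁴ + 3⁴ + 3⁴ + 8⁴ = 256 + 81 + 81 + 4096 = 4514
4514 → 4⁴ + 5⁴ + 1⁴ + 4⁴ = 256 + 625 + 1 + 256 = 1138
1138 → 1⁴ + 1⁴ + 3⁴ + 8⁴ = 1 + 1 + 81 + 4096 = 4179
4179 → 4⁴ + 1⁴ + 7⁴ + 9⁴ = 256 + 1 + 2401 + 6561 = 9219
9219 → 9⁴ + 2⁴ + 1⁴ + 9⁴ = 6561 + 16 + 1 + 6561 = 13139  — 13139 already appeared earlier.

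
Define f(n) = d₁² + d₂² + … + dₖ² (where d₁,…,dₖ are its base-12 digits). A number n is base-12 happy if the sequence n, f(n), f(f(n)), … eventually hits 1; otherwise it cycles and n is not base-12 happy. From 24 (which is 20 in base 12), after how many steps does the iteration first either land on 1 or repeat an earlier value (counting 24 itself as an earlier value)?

24 = (2,0)_12 → 2² + 0² = 4
4 = (4)_12 → 4² = 16
16 = (1,4)_12 → 1² + 4² = 17
17 = (1,5)_12 → 1² + 5² = 26
26 = (2,2)_12 → 2² + 2² = 8
8 = (8)_12 → 8² = 64
64 = (5,4)_12 → 5² + 4² = 41
41 = (3,5)_12 → 3² + 5² = 34
34 = (2,10)_12 → 2² + 10² = 104
104 = (8,8)_12 → 8² + 8² = 128
128 = (10,8)_12 → 10² + 8² = 164
164 = (1,1,8)_12 → 1² + 1² + 8² = 66
66 = (5,6)_12 → 5² + 6² = 61
61 = (5,1)_12 → 5² + 1² = 26  — 26 repeats.
That took 14 steps.

14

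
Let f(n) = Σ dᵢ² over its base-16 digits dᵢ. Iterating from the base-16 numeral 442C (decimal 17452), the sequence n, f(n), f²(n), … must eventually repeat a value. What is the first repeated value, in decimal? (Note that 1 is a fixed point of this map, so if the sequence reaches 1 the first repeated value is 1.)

17452 = (4,4,2,12)_16 → 4² + 4² + 2² + 12² = 16 + 16 + 4 + 144 = 180
180 = (11,4)_16 → 11² + 4² = 121 + 16 = 137
137 = (8,9)_16 → 8² + 9² = 64 + 81 = 145
145 = (9,1)_16 → 9² + 1² = 81 + 1 = 82
82 = (5,2)_16 → 5² + 2² = 25 + 4 = 29
29 = (1,13)_16 → 1² + 13² = 1 + 169 = 170
170 = (10,10)_16 → 10² + 10² = 100 + 100 = 200
200 = (12,8)_16 → 12² + 8² = 144 + 64 = 208
208 = (13,0)_16 → 13² + 0² = 169 + 0 = 169
169 = (10,9)_16 → 10² + 9² = 100 + 81 = 181
181 = (11,5)_16 → 11² + 5² = 121 + 25 = 146
146 = (9,2)_16 → 9² + 2² = 81 + 4 = 85
85 = (5,5)_16 → 5² + 5² = 25 + 25 = 50
50 = (3,2)_16 → 3² + 2² = 9 + 4 = 13
13 = (13)_16 → 13² = 169  — 169 already appeared earlier.

169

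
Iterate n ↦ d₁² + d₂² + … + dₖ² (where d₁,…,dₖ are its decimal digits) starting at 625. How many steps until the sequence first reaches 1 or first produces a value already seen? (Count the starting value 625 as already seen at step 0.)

11

625 → 6² + 2² + 5² = 36 + 4 + 25 = 65
65 → 6² + 5² = 36 + 25 = 61
61 → 6² + 1² = 36 + 1 = 37
37 → 3² + 7² = 9 + 49 = 58
58 → 5² + 8² = 25 + 64 = 89
89 → 8² + 9² = 64 + 81 = 145
145 → 1² + 4² + 5² = 1 + 16 + 25 = 42
42 → 4² + 2² = 16 + 4 = 20
20 → 2² + 0² = 4 + 0 = 4
4 → 4² = 16
16 → 1² + 6² = 1 + 36 = 37  — 37 repeats.
That took 11 steps.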